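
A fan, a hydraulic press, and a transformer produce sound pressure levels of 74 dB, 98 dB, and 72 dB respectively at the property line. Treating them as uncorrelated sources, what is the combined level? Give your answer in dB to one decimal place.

For uncorrelated sources the intensities add, so convert each level to linear form, sum, and take 10·log₁₀ of the total.
Σ 10^(L/10) = 10^(74/10) + 10^(98/10) + 10^(72/10) = 6.351e+09.
L_total = 10·log₁₀(6.351e+09) = 98.03 dB.

98.0 dB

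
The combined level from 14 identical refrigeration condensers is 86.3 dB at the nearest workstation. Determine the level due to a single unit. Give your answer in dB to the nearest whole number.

14 equal contributions raise the level by 10·log₁₀ 14 = 11.461 dB, so each unit alone gives 86.3 − 11.461.

75 dB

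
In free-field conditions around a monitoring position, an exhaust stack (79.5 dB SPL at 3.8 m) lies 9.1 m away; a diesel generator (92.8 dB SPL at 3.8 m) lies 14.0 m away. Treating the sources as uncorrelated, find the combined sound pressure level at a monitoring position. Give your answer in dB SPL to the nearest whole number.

Apply inverse-square spreading to bring every level to the receiver, then sum 10^(L/10).
exhaust stack: 79.5 − 20·log₁₀(9.1/3.8) = 79.5 − 7.59 = 71.91 dB SPL.
diesel generator: 92.8 − 20·log₁₀(14.0/3.8) = 92.8 − 11.33 = 81.47 dB SPL.
Σ 10^(L/10) = 1.559e+08 → L_total = 10·log₁₀(1.559e+08) = 81.93 dB SPL.

82 dB SPL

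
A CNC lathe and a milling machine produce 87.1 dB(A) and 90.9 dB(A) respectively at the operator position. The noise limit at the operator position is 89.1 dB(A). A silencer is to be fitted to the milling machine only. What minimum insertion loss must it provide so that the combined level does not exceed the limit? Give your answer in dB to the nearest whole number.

The untreated sources together contribute 10^(87.1/10) = 5.129e+08, i.e. 87.10 dB(A).
The limit corresponds to 10^(89.1/10) = 8.128e+08; subtracting the fixed part leaves 3.000e+08 for the milling machine, i.e. 84.77 dB(A).
So the milling machine must be reduced from 90.9 to 84.77 dB(A): IL = 6.13 dB.

6 dB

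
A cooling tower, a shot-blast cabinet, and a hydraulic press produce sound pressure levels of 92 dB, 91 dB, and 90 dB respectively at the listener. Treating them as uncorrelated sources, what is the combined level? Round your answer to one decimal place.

95.8 dB

For uncorrelated sources the intensities add, so convert each level to linear form, sum, and take 10·log₁₀ of the total.
Σ 10^(L/10) = 10^(92/10) + 10^(91/10) + 10^(90/10) = 3.844e+09.
L_total = 10·log₁₀(3.844e+09) = 95.85 dB.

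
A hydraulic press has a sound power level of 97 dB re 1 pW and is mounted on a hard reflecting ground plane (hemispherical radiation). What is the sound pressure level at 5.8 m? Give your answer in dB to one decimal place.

Free-field hemispherical radiation: L_p = L_w − 10·log₁₀(2π·r²), r = 5.8 m.
2π·r² = 211.4 m², 10·log₁₀ of that is 23.250 dB.
L_p = 97 − 23.250 = 73.75 dB.

73.7 dB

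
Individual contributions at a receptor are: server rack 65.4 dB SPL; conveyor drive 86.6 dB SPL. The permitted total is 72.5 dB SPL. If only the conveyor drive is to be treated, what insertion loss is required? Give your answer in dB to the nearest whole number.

15 dB

The untreated sources together contribute 10^(65.4/10) = 3.467e+06, i.e. 65.40 dB SPL.
The limit corresponds to 10^(72.5/10) = 1.778e+07; subtracting the fixed part leaves 1.432e+07 for the conveyor drive, i.e. 71.56 dB SPL.
So the conveyor drive must be reduced from 86.6 to 71.56 dB SPL: IL = 15.04 dB.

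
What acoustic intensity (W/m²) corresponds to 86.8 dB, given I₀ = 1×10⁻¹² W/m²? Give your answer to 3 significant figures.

0.000479 W/m²

L = 10·log₁₀(I/I₀) ⇒ I = I₀·10^(L/10) = 10⁻¹² × 10^8.68.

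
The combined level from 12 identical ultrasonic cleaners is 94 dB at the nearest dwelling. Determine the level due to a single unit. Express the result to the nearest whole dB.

For N identical incoherent sources L_total = L₁ + 10·log₁₀ N, so L₁ = 94 − 10·log₁₀(12) = 94 − 10.792.

83 dB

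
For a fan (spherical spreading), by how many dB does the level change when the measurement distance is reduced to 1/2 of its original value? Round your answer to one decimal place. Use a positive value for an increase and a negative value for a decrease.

+6.0 dB

A point source loses 6 dB per doubling of distance; generally ΔL = −20·log₁₀(r₂/r₁).
ΔL = −20·log₁₀(0.5) = +6.02 dB.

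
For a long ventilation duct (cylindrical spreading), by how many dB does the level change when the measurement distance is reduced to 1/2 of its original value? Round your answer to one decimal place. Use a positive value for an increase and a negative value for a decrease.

+3.0 dB

Line-source spreading: ΔL = −10·log₁₀(r₂/r₁).
ΔL = −10·log₁₀(0.5) = +3.01 dB.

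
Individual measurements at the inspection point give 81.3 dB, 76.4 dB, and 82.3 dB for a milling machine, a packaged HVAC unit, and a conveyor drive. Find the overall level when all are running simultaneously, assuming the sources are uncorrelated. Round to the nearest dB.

85 dB

Incoherent sources combine by intensity addition: L_total = 10·log₁₀(Σ 10^(L_i/10)).
Σ 10^(L/10) = 10^(81.3/10) + 10^(76.4/10) + 10^(82.3/10) = 3.484e+08.
L_total = 10·log₁₀(3.484e+08) = 85.42 dB.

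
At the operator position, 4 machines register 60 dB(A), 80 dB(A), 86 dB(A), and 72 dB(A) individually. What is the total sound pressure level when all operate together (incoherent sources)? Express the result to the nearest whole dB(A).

Incoherent sources combine by intensity addition: L_total = 10·log₁₀(Σ 10^(L_i/10)).
Σ 10^(L/10) = 10^(60/10) + 10^(80/10) + 10^(86/10) + 10^(72/10) = 5.150e+08.
L_total = 10·log₁₀(5.150e+08) = 87.12 dB(A).

87 dB(A)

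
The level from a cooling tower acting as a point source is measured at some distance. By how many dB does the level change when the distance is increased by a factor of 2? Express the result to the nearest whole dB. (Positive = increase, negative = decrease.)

With spherical spreading the level changes by −20·log₁₀(r₂/r₁).
ΔL = −20·log₁₀(2) = -6.02 dB.

-6 dB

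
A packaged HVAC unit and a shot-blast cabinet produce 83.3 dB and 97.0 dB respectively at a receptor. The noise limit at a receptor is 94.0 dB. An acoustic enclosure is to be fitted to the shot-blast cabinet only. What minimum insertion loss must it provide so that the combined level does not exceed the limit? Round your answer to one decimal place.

Everything except the shot-blast cabinet sums to 10^(83.3/10) = 2.138e+08 in linear terms, 83.30 dB.
The limit corresponds to 10^(94.0/10) = 2.512e+09; subtracting the fixed part leaves 2.298e+09 for the shot-blast cabinet, i.e. 93.61 dB.
So the shot-blast cabinet must be reduced from 97.0 to 93.61 dB: IL = 3.39 dB.

3.4 dB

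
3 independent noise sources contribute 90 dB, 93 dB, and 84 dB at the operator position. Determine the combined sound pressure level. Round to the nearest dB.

95 dB

For uncorrelated sources the intensities add, so convert each level to linear form, sum, and take 10·log₁₀ of the total.
Σ 10^(L/10) = 10^(90/10) + 10^(93/10) + 10^(84/10) = 3.246e+09.
L_total = 10·log₁₀(3.246e+09) = 95.11 dB.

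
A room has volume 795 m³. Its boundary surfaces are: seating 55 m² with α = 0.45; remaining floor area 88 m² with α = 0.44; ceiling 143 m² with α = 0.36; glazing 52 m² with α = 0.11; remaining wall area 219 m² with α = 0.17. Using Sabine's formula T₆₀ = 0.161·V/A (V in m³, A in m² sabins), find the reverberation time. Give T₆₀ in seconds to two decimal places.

0.81 s

A = Σ Sᵢαᵢ = 55·0.45 + 88·0.44 + 143·0.36 + 52·0.11 + 219·0.17 = 157.90 m².
T₆₀ = 0.161·V/A = 0.161·795/157.90 = 0.811 s.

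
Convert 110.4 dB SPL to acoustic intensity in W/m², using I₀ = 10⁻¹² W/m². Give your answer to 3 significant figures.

0.110 W/m²

L = 10·log₁₀(I/I₀) ⇒ I = I₀·10^(L/10) = 10⁻¹² × 10^11.04.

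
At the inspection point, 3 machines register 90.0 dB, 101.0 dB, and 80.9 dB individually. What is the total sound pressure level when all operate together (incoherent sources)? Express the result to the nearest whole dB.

101 dB

Incoherent sources combine by intensity addition: L_total = 10·log₁₀(Σ 10^(L_i/10)).
Σ 10^(L/10) = 10^(90.0/10) + 10^(101.0/10) + 10^(80.9/10) = 1.371e+10.
L_total = 10·log₁₀(1.371e+10) = 101.37 dB.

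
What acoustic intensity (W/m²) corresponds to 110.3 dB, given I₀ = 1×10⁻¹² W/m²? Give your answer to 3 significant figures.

I/I₀ = 10^(110.3/10) = 1.072e+11, so I = 1.072e+11 × 10⁻¹² W/m².

0.107 W/m²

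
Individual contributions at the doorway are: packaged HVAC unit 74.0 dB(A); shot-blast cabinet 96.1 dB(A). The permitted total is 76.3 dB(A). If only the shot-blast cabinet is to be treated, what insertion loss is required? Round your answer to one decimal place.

23.7 dB

The untreated sources together contribute 10^(74.0/10) = 2.512e+07, i.e. 74.00 dB(A).
The limit corresponds to 10^(76.3/10) = 4.266e+07; subtracting the fixed part leaves 1.754e+07 for the shot-blast cabinet, i.e. 72.44 dB(A).
Required insertion loss = 96.1 − 72.44 = 23.66 dB.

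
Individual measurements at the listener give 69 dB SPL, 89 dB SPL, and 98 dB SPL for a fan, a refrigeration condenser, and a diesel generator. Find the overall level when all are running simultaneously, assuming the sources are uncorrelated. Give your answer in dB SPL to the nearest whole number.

Incoherent sources combine by intensity addition: L_total = 10·log₁₀(Σ 10^(L_i/10)).
Σ 10^(L/10) = 10^(69/10) + 10^(89/10) + 10^(98/10) = 7.112e+09.
L_total = 10·log₁₀(7.112e+09) = 98.52 dB SPL.

99 dB SPL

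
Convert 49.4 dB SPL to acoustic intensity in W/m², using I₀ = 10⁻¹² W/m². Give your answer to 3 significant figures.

I = I₀·10^(L/10) = 10⁻¹² × 10^(49.4/10) = 10^(-7.060).

8.71e-08 W/m²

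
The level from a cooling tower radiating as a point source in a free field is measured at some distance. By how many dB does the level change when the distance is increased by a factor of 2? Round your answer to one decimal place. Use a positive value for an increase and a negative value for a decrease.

-6.0 dB

A point source loses 6 dB per doubling of distance; generally ΔL = −20·log₁₀(r₂/r₁).
ΔL = −20·log₁₀(2) = -6.02 dB.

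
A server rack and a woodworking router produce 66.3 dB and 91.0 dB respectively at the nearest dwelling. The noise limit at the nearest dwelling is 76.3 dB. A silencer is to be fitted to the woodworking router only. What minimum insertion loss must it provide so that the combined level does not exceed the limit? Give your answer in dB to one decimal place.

15.2 dB

Everything except the woodworking router sums to 10^(66.3/10) = 4.266e+06 in linear terms, 66.30 dB.
To meet 76.3 dB overall, the treated woodworking router may contribute at most 10^(76.3/10) − 4.266e+06 = 3.839e+07, i.e. 75.84 dB.
Required insertion loss = 91.0 − 75.84 = 15.16 dB.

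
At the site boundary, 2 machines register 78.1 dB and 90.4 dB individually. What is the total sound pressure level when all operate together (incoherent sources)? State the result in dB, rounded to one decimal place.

90.6 dB

Incoherent sources combine by intensity addition: L_total = 10·log₁₀(Σ 10^(L_i/10)).
Σ 10^(L/10) = 10^(78.1/10) + 10^(90.4/10) = 1.161e+09.
L_total = 10·log₁₀(1.161e+09) = 90.65 dB.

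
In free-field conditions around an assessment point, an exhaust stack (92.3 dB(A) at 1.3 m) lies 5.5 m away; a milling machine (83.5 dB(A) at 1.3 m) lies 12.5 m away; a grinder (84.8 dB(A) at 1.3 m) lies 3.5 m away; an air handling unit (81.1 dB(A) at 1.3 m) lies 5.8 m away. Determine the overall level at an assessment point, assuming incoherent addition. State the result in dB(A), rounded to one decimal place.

81.6 dB(A)

Propagate each source to the receiver with L = L_ref − 20·log₁₀(r/r_ref), then add intensities.
exhaust stack: 92.3 − 20·log₁₀(5.5/1.3) = 92.3 − 12.53 = 79.77 dB(A).
milling machine: 83.5 − 20·log₁₀(12.5/1.3) = 83.5 − 19.66 = 63.84 dB(A).
grinder: 84.8 − 20·log₁₀(3.5/1.3) = 84.8 − 8.60 = 76.20 dB(A).
air handling unit: 81.1 − 20·log₁₀(5.8/1.3) = 81.1 − 12.99 = 68.11 dB(A).
Σ 10^(L/10) = 1.454e+08 → L_total = 10·log₁₀(1.454e+08) = 81.63 dB(A).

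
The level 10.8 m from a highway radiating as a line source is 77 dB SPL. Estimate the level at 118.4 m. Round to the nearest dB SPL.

For a line source, L₂ = L₁ − 10·log₁₀(r₂/r₁).
L₂ = 77 − 10·log₁₀(118.4/10.8) = 77 − 10.399 = 66.60 dB SPL.

67 dB SPL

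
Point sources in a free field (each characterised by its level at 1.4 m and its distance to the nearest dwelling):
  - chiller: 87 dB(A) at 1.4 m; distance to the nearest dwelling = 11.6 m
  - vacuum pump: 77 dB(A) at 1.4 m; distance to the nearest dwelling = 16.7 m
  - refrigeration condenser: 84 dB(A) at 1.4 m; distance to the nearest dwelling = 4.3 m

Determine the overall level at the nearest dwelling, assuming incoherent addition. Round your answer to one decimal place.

75.4 dB(A)

Apply inverse-square spreading to bring every level to the receiver, then sum 10^(L/10).
chiller: 87 − 20·log₁₀(11.6/1.4) = 87 − 18.37 = 68.63 dB(A).
vacuum pump: 77 − 20·log₁₀(16.7/1.4) = 77 − 21.53 = 55.47 dB(A).
refrigeration condenser: 84 − 20·log₁₀(4.3/1.4) = 84 − 9.75 = 74.25 dB(A).
Σ 10^(L/10) = 3.428e+07 → L_total = 10·log₁₀(3.428e+07) = 75.35 dB(A).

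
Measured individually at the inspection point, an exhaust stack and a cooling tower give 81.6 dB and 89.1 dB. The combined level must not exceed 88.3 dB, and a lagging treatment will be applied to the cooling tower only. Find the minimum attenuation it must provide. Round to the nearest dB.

Fixed contribution from the other source: Σ 10^(L/10) = 10^(81.6/10) = 1.445e+08 (81.60 dB).
To meet 88.3 dB overall, the treated cooling tower may contribute at most 10^(88.3/10) − 1.445e+08 = 5.315e+08, i.e. 87.26 dB.
So the cooling tower must be reduced from 89.1 to 87.26 dB: IL = 1.84 dB.

2 dB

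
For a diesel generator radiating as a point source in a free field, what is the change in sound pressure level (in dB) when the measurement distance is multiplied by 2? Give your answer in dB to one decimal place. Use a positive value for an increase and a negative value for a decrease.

-6.0 dB

With spherical spreading the level changes by −20·log₁₀(r₂/r₁).
ΔL = −20·log₁₀(2) = -6.02 dB.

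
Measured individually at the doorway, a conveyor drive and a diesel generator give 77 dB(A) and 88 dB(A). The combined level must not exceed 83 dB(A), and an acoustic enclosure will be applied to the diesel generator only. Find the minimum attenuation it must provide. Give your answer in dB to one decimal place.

6.3 dB

Fixed contribution from the other source: Σ 10^(L/10) = 10^(77/10) = 5.012e+07 (77.00 dB(A)).
The limit corresponds to 10^(83/10) = 1.995e+08; subtracting the fixed part leaves 1.494e+08 for the diesel generator, i.e. 81.74 dB(A).
So the diesel generator must be reduced from 88 to 81.74 dB(A): IL = 6.26 dB.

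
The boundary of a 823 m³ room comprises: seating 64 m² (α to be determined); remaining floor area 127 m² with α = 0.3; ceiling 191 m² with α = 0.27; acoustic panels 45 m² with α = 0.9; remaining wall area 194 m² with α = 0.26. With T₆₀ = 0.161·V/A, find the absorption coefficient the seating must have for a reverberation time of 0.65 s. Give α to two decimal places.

Required total absorption A = 0.161·823/0.65 = 203.85 m².
Absorption from the other surfaces = 127·0.3 + 191·0.27 + 45·0.9 + 194·0.26 = 180.61 m², so the seating must supply 23.24 m² over 64 m².
α = 23.24/64 = 0.363.

0.36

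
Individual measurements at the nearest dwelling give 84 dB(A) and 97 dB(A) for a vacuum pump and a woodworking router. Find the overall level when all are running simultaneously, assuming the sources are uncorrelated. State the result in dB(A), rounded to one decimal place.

97.2 dB(A)

For uncorrelated sources the intensities add, so convert each level to linear form, sum, and take 10·log₁₀ of the total.
Σ 10^(L/10) = 10^(84/10) + 10^(97/10) = 5.263e+09.
L_total = 10·log₁₀(5.263e+09) = 97.21 dB(A).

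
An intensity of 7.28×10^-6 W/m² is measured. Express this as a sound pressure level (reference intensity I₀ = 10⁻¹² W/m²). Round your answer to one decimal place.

68.6 dB

L = 10·log₁₀(I/I₀) = 10·log₁₀(7.28×10^-6/10⁻¹²) = 10·log₁₀(7.28×10^6).
L = 10·(0.8621 + 6) = 68.62 dB.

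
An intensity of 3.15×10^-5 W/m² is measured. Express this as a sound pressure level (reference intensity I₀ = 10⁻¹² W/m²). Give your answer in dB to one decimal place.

L = 10·log₁₀(I/I₀) = 10·log₁₀(3.15×10^-5/10⁻¹²) = 10·log₁₀(3.15×10^7).
L = 10·(0.4983 + 7) = 74.98 dB.

75.0 dB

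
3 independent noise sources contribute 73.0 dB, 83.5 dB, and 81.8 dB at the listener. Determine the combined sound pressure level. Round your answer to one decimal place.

86.0 dB

Incoherent sources combine by intensity addition: L_total = 10·log₁₀(Σ 10^(L_i/10)).
Σ 10^(L/10) = 10^(73.0/10) + 10^(83.5/10) + 10^(81.8/10) = 3.952e+08.
L_total = 10·log₁₀(3.952e+08) = 85.97 dB.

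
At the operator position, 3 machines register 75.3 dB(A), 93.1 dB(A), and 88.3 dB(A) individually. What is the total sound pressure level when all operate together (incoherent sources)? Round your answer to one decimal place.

94.4 dB(A)

Incoherent sources combine by intensity addition: L_total = 10·log₁₀(Σ 10^(L_i/10)).
Σ 10^(L/10) = 10^(75.3/10) + 10^(93.1/10) + 10^(88.3/10) = 2.752e+09.
L_total = 10·log₁₀(2.752e+09) = 94.40 dB(A).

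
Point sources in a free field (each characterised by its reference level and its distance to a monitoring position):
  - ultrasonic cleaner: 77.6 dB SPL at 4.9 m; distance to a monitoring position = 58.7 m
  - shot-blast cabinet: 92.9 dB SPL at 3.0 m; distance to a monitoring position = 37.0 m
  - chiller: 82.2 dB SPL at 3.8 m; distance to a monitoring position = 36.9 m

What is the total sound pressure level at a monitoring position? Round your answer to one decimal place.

First find each source's level at the receiver (point-source: −20·log₁₀(r/r_ref)), then combine on an intensity basis.
ultrasonic cleaner: 77.6 − 20·log₁₀(58.7/4.9) = 77.6 − 21.57 = 56.03 dB SPL.
shot-blast cabinet: 92.9 − 20·log₁₀(37.0/3.0) = 92.9 − 21.82 = 71.08 dB SPL.
chiller: 82.2 − 20·log₁₀(36.9/3.8) = 82.2 − 19.74 = 62.46 dB SPL.
Σ 10^(L/10) = 1.498e+07 → L_total = 10·log₁₀(1.498e+07) = 71.75 dB SPL.

71.8 dB SPL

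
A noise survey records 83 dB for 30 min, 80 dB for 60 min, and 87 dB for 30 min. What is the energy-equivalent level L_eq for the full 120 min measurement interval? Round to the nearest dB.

L_eq = 10·log₁₀[(1/T)·Σ tᵢ·10^(Lᵢ/10)] with T = 120 min.
Σ tᵢ·10^(Lᵢ/10) = 30·10^(83/10) + 60·10^(80/10) + 30·10^(87/10) = 2.702e+10.
L_eq = 10·log₁₀(2.702e+10/120) = 83.53 dB.

84 dB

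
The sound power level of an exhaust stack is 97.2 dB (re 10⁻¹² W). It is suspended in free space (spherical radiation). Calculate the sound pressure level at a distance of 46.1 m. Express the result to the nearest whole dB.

53 dB

L_p = L_w − 10·log₁₀(4π·r²) with r = 46.1 m.
4π·r² = 2.671e+04 m², 10·log₁₀ of that is 44.266 dB.
L_p = 97.2 − 44.266 = 52.93 dB.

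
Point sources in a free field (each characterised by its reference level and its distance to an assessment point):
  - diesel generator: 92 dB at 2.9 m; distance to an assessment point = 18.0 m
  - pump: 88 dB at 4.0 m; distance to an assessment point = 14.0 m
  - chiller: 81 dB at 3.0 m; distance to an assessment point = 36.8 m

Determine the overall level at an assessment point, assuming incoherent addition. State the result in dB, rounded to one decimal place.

Apply inverse-square spreading to bring every level to the receiver, then sum 10^(L/10).
diesel generator: 92 − 20·log₁₀(18.0/2.9) = 92 − 15.86 = 76.14 dB.
pump: 88 − 20·log₁₀(14.0/4.0) = 88 − 10.88 = 77.12 dB.
chiller: 81 − 20·log₁₀(36.8/3.0) = 81 − 21.77 = 59.23 dB.
Σ 10^(L/10) = 9.348e+07 → L_total = 10·log₁₀(9.348e+07) = 79.71 dB.

79.7 dB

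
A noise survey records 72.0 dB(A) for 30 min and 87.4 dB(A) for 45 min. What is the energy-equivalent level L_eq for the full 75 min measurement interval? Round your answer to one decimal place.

Weight each interval's intensity by its duration and average over T = 75 min:
Σ tᵢ·10^(Lᵢ/10) = 30·10^(72.0/10) + 45·10^(87.4/10) = 2.520e+10.
L_eq = 10·log₁₀(2.520e+10/75) = 85.26 dB(A).

85.3 dB(A)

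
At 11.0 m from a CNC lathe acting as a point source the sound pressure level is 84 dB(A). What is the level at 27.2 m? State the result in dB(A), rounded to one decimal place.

76.1 dB(A)

Spherical spreading from a point source gives a 20·log₁₀(r₂/r₁) drop.
L₂ = 84 − 20·log₁₀(27.2/11.0) = 84 − 7.864 = 76.14 dB(A).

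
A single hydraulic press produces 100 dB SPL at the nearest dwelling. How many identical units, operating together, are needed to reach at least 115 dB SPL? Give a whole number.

Need L₁ + 10·log₁₀ N ≥ 115, i.e. log₁₀ N ≥ 1.50.
N ≥ 10^(15.0/10) = 31.623, so N = 32.

32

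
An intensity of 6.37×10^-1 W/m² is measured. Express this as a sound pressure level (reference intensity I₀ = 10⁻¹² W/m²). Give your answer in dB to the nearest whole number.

L = 10·log₁₀(I/I₀) = 10·log₁₀(6.37×10^-1/10⁻¹²) = 10·log₁₀(6.37×10^11).
L = 10·(0.8041 + 11) = 118.04 dB.

118 dB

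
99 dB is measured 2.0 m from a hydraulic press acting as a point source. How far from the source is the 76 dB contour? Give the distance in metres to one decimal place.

For a point source L₁ − L₂ = 20·log₁₀(r₂/r₁), so r₂ = r₁·10^((L₁−L₂)/20).
r₂ = 2.0·10^((99−76)/20) = 2.0·10^(23.0/20) = 28.25 m.

28.3 m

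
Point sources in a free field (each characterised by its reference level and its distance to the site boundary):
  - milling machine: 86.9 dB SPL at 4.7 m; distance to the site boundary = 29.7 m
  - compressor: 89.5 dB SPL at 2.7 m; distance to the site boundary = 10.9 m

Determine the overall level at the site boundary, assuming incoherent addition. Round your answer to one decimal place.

Propagate each source to the receiver with L = L_ref − 20·log₁₀(r/r_ref), then add intensities.
milling machine: 86.9 − 20·log₁₀(29.7/4.7) = 86.9 − 16.01 = 70.89 dB SPL.
compressor: 89.5 − 20·log₁₀(10.9/2.7) = 89.5 − 12.12 = 77.38 dB SPL.
Σ 10^(L/10) = 6.695e+07 → L_total = 10·log₁₀(6.695e+07) = 78.26 dB SPL.

78.3 dB SPL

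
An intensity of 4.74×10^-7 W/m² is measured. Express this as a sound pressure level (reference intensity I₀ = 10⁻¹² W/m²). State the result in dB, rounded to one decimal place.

56.8 dB

Dividing by I₀ shifts the exponent by 12: I/I₀ = 4.74×10^5.
L = 10·(0.6758 + 5) = 56.76 dB.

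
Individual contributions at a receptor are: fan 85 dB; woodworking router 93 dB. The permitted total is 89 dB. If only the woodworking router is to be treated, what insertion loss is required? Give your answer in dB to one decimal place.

Fixed contribution from the other source: Σ 10^(L/10) = 10^(85/10) = 3.162e+08 (85.00 dB).
The limit corresponds to 10^(89/10) = 7.943e+08; subtracting the fixed part leaves 4.781e+08 for the woodworking router, i.e. 86.80 dB.
Required insertion loss = 93 − 86.80 = 6.20 dB.

6.2 dB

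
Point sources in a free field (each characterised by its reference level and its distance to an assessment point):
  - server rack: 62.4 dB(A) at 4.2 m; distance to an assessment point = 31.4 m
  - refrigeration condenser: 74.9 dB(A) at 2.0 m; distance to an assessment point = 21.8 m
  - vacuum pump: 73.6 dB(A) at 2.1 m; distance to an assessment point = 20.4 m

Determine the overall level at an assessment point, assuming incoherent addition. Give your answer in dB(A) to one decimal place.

57.3 dB(A)

Propagate each source to the receiver with L = L_ref − 20·log₁₀(r/r_ref), then add intensities.
server rack: 62.4 − 20·log₁₀(31.4/4.2) = 62.4 − 17.47 = 44.93 dB(A).
refrigeration condenser: 74.9 − 20·log₁₀(21.8/2.0) = 74.9 − 20.75 = 54.15 dB(A).
vacuum pump: 73.6 − 20·log₁₀(20.4/2.1) = 73.6 − 19.75 = 53.85 dB(A).
Σ 10^(L/10) = 5.340e+05 → L_total = 10·log₁₀(5.340e+05) = 57.28 dB(A).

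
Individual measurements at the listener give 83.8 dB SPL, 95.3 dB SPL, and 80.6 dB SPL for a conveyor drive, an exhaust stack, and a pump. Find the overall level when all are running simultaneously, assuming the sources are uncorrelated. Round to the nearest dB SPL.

Incoherent sources combine by intensity addition: L_total = 10·log₁₀(Σ 10^(L_i/10)).
Σ 10^(L/10) = 10^(83.8/10) + 10^(95.3/10) + 10^(80.6/10) = 3.743e+09.
L_total = 10·log₁₀(3.743e+09) = 95.73 dB SPL.

96 dB SPL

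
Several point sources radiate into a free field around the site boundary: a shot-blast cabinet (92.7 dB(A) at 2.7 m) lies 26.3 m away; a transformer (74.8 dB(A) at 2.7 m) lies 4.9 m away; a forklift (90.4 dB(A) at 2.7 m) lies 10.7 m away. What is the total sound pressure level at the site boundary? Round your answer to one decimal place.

79.9 dB(A)

First find each source's level at the receiver (point-source: −20·log₁₀(r/r_ref)), then combine on an intensity basis.
shot-blast cabinet: 92.7 − 20·log₁₀(26.3/2.7) = 92.7 − 19.77 = 72.93 dB(A).
transformer: 74.8 − 20·log₁₀(4.9/2.7) = 74.8 − 5.18 = 69.62 dB(A).
forklift: 90.4 − 20·log₁₀(10.7/2.7) = 90.4 − 11.96 = 78.44 dB(A).
Σ 10^(L/10) = 9.861e+07 → L_total = 10·log₁₀(9.861e+07) = 79.94 dB(A).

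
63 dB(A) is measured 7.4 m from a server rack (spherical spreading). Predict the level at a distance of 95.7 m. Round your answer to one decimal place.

40.8 dB(A)

Spherical spreading from a point source gives a 20·log₁₀(r₂/r₁) drop.
L₂ = 63 − 20·log₁₀(95.7/7.4) = 63 − 22.234 = 40.77 dB(A).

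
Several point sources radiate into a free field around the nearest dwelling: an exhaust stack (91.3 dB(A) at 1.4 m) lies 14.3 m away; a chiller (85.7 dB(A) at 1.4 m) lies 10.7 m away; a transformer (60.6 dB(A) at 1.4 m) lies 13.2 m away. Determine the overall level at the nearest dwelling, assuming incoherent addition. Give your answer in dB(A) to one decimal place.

72.9 dB(A)

Propagate each source to the receiver with L = L_ref − 20·log₁₀(r/r_ref), then add intensities.
exhaust stack: 91.3 − 20·log₁₀(14.3/1.4) = 91.3 − 20.18 = 71.12 dB(A).
chiller: 85.7 − 20·log₁₀(10.7/1.4) = 85.7 − 17.67 = 68.03 dB(A).
transformer: 60.6 − 20·log₁₀(13.2/1.4) = 60.6 − 19.49 = 41.11 dB(A).
Σ 10^(L/10) = 1.930e+07 → L_total = 10·log₁₀(1.930e+07) = 72.86 dB(A).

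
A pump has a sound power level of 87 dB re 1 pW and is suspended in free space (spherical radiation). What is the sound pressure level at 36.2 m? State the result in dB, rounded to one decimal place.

L_p = L_w − 10·log₁₀(4π·r²) with r = 36.2 m.
4π·r² = 1.647e+04 m², 10·log₁₀ of that is 42.166 dB.
L_p = 87 − 42.166 = 44.83 dB.

44.8 dB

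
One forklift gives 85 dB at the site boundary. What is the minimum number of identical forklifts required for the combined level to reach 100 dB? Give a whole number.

Need L₁ + 10·log₁₀ N ≥ 100, i.e. log₁₀ N ≥ 1.50.
N ≥ 10^(15.0/10) = 31.623, so N = 32.

32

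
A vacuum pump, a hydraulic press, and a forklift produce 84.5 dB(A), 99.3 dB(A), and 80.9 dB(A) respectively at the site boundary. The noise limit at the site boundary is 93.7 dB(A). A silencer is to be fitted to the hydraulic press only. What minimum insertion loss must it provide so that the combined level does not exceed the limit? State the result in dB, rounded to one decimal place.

6.4 dB

Fixed contribution from the other sources: Σ 10^(L/10) = 10^(84.5/10) + 10^(80.9/10) = 4.049e+08 (86.07 dB(A)).
The limit corresponds to 10^(93.7/10) = 2.344e+09; subtracting the fixed part leaves 1.939e+09 for the hydraulic press, i.e. 92.88 dB(A).
Required insertion loss = 99.3 − 92.88 = 6.42 dB.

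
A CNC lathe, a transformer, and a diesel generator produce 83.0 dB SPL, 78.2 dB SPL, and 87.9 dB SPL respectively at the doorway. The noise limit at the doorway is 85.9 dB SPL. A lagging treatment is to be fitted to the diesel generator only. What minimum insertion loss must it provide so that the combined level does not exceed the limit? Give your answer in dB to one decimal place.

The untreated sources together contribute 10^(83.0/10) + 10^(78.2/10) = 2.656e+08, i.e. 84.24 dB SPL.
The limit corresponds to 10^(85.9/10) = 3.890e+08; subtracting the fixed part leaves 1.234e+08 for the diesel generator, i.e. 80.91 dB SPL.
So the diesel generator must be reduced from 87.9 to 80.91 dB SPL: IL = 6.99 dB.

7.0 dB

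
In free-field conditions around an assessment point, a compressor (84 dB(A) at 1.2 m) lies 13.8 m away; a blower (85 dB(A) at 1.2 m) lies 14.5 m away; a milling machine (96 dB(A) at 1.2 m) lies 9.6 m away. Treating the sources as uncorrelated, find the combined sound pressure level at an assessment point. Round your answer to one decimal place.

78.2 dB(A)

First find each source's level at the receiver (point-source: −20·log₁₀(r/r_ref)), then combine on an intensity basis.
compressor: 84 − 20·log₁₀(13.8/1.2) = 84 − 21.21 = 62.79 dB(A).
blower: 85 − 20·log₁₀(14.5/1.2) = 85 − 21.64 = 63.36 dB(A).
milling machine: 96 − 20·log₁₀(9.6/1.2) = 96 − 18.06 = 77.94 dB(A).
Σ 10^(L/10) = 6.627e+07 → L_total = 10·log₁₀(6.627e+07) = 78.21 dB(A).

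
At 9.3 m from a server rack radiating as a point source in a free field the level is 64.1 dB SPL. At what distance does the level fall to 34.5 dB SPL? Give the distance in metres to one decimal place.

Point-source spreading drops the level by 20·log₁₀(r₂/r₁); inverting, r₂/r₁ = 10^(ΔL/20).
r₂ = 9.3·10^((64.1−34.5)/20) = 9.3·10^(29.6/20) = 280.86 m.

280.9 m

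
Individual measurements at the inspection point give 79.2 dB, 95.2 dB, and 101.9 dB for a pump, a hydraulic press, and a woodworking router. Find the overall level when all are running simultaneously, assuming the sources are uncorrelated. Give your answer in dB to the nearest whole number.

For uncorrelated sources the intensities add, so convert each level to linear form, sum, and take 10·log₁₀ of the total.
Σ 10^(L/10) = 10^(79.2/10) + 10^(95.2/10) + 10^(101.9/10) = 1.888e+10.
L_total = 10·log₁₀(1.888e+10) = 102.76 dB.

103 dB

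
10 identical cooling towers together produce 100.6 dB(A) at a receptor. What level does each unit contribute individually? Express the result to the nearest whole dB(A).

91 dB(A)

For N identical incoherent sources L_total = L₁ + 10·log₁₀ N, so L₁ = 100.6 − 10·log₁₀(10) = 100.6 − 10.000.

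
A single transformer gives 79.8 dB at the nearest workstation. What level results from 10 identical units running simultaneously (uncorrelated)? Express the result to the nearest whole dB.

90 dB

L_total = L₁ + 10·log₁₀ N for N identical incoherent sources.
L_total = 79.8 + 10·log₁₀(10) = 79.8 + 10.000 = 89.80 dB.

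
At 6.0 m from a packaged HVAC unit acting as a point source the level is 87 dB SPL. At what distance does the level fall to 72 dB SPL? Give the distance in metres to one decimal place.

33.7 m

For a point source L₁ − L₂ = 20·log₁₀(r₂/r₁), so r₂ = r₁·10^((L₁−L₂)/20).
r₂ = 6.0·10^((87−72)/20) = 6.0·10^(15.0/20) = 33.74 m.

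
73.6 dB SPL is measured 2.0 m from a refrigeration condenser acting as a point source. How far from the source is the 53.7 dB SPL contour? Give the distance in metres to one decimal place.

Point-source spreading drops the level by 20·log₁₀(r₂/r₁); inverting, r₂/r₁ = 10^(ΔL/20).
r₂ = 2.0·10^((73.6−53.7)/20) = 2.0·10^(19.9/20) = 19.77 m.

19.8 m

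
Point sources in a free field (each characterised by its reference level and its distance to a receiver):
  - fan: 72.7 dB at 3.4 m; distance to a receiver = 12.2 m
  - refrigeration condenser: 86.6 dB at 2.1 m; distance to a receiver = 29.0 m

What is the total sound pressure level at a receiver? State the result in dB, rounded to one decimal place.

Propagate each source to the receiver with L = L_ref − 20·log₁₀(r/r_ref), then add intensities.
fan: 72.7 − 20·log₁₀(12.2/3.4) = 72.7 − 11.10 = 61.60 dB.
refrigeration condenser: 86.6 − 20·log₁₀(29.0/2.1) = 86.6 − 22.80 = 63.80 dB.
Σ 10^(L/10) = 3.843e+06 → L_total = 10·log₁₀(3.843e+06) = 65.85 dB.

65.8 dB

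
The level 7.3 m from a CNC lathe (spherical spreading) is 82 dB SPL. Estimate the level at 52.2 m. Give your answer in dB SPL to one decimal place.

64.9 dB SPL

Point-source attenuation: ΔL = 20·log₁₀(r₂/r₁) = 20·log₁₀(52.2/7.3) = 17.087 dB.
L₂ = 82 − 20·log₁₀(52.2/7.3) = 82 − 17.087 = 64.91 dB SPL.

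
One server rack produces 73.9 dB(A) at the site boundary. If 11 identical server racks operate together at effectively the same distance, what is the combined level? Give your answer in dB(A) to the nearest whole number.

N identical incoherent sources raise the level by 10·log₁₀ N.
L_total = 73.9 + 10·log₁₀(11) = 73.9 + 10.414 = 84.31 dB(A).

84 dB(A)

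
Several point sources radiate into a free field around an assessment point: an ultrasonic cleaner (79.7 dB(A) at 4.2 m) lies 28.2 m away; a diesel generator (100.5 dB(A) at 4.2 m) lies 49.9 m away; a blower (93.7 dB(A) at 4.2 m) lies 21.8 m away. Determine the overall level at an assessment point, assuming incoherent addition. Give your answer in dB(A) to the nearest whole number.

82 dB(A)

First find each source's level at the receiver (point-source: −20·log₁₀(r/r_ref)), then combine on an intensity basis.
ultrasonic cleaner: 79.7 − 20·log₁₀(28.2/4.2) = 79.7 − 16.54 = 63.16 dB(A).
diesel generator: 100.5 − 20·log₁₀(49.9/4.2) = 100.5 − 21.50 = 79.00 dB(A).
blower: 93.7 − 20·log₁₀(21.8/4.2) = 93.7 − 14.30 = 79.40 dB(A).
Σ 10^(L/10) = 1.686e+08 → L_total = 10·log₁₀(1.686e+08) = 82.27 dB(A).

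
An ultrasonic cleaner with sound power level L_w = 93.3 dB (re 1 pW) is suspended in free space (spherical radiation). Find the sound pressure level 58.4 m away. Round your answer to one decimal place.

Free-field spherical radiation: L_p = L_w − 10·log₁₀(4π·r²), r = 58.4 m.
4π·r² = 4.286e+04 m², 10·log₁₀ of that is 46.320 dB.
L_p = 93.3 − 46.320 = 46.98 dB.

47.0 dB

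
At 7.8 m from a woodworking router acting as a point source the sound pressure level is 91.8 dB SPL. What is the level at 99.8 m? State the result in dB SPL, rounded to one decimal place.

Spherical spreading from a point source gives a 20·log₁₀(r₂/r₁) drop.
L₂ = 91.8 − 20·log₁₀(99.8/7.8) = 91.8 − 22.141 = 69.66 dB SPL.

69.7 dB SPL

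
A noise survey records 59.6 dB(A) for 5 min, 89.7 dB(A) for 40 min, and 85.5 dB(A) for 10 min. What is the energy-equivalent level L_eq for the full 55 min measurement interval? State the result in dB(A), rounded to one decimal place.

Weight each interval's intensity by its duration and average over T = 55 min:
Σ tᵢ·10^(Lᵢ/10) = 5·10^(59.6/10) + 40·10^(89.7/10) + 10·10^(85.5/10) = 4.088e+10.
L_eq = 10·log₁₀(4.088e+10/55) = 88.71 dB(A).

88.7 dB(A)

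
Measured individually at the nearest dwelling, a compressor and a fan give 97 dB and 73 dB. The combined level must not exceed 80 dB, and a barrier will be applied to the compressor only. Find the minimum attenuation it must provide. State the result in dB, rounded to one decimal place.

18.0 dB

The untreated sources together contribute 10^(73/10) = 1.995e+07, i.e. 73.00 dB.
The limit corresponds to 10^(80/10) = 1.000e+08; subtracting the fixed part leaves 8.005e+07 for the compressor, i.e. 79.03 dB.
So the compressor must be reduced from 97 to 79.03 dB: IL = 17.97 dB.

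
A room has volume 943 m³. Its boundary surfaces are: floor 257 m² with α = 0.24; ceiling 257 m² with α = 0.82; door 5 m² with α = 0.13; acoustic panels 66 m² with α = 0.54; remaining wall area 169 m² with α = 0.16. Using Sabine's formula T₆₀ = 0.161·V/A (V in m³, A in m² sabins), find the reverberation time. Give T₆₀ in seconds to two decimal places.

Summing Sᵢαᵢ: 257·0.24 + 257·0.82 + 5·0.13 + 66·0.54 + 169·0.16 = 335.75 m².
T₆₀ = 0.161·V/A = 0.161·943/335.75 = 0.452 s.

0.45 s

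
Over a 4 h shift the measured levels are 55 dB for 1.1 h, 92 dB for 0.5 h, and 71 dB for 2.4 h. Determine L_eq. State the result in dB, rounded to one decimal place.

83.1 dB

The energy average is taken in the linear domain: L_eq = 10·log₁₀[(Σ tᵢ·10^(Lᵢ/10))/T], T = 4 h.
Σ tᵢ·10^(Lᵢ/10) = 1.1·10^(55/10) + 0.5·10^(92/10) + 2.4·10^(71/10) = 8.230e+08.
L_eq = 10·log₁₀(8.230e+08/4) = 83.13 dB.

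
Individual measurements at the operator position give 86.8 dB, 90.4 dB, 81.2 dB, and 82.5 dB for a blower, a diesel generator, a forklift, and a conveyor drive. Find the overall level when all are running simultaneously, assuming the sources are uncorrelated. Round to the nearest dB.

93 dB

For uncorrelated sources the intensities add, so convert each level to linear form, sum, and take 10·log₁₀ of the total.
Σ 10^(L/10) = 10^(86.8/10) + 10^(90.4/10) + 10^(81.2/10) + 10^(82.5/10) = 1.885e+09.
L_total = 10·log₁₀(1.885e+09) = 92.75 dB.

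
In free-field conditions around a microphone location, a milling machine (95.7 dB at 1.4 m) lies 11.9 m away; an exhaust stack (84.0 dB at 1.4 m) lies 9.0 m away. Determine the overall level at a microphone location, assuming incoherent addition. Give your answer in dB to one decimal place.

77.6 dB

First find each source's level at the receiver (point-source: −20·log₁₀(r/r_ref)), then combine on an intensity basis.
milling machine: 95.7 − 20·log₁₀(11.9/1.4) = 95.7 − 18.59 = 77.11 dB.
exhaust stack: 84.0 − 20·log₁₀(9.0/1.4) = 84.0 − 16.16 = 67.84 dB.
Σ 10^(L/10) = 5.750e+07 → L_total = 10·log₁₀(5.750e+07) = 77.60 dB.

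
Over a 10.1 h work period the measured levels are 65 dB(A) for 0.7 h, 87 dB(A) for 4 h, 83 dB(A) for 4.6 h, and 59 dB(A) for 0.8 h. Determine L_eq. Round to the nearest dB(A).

85 dB(A)

L_eq = 10·log₁₀[(1/T)·Σ tᵢ·10^(Lᵢ/10)] with T = 10.1 h.
Σ tᵢ·10^(Lᵢ/10) = 0.7·10^(65/10) + 4·10^(87/10) + 4.6·10^(83/10) + 0.8·10^(59/10) = 2.925e+09.
L_eq = 10·log₁₀(2.925e+09/10.1) = 84.62 dB(A).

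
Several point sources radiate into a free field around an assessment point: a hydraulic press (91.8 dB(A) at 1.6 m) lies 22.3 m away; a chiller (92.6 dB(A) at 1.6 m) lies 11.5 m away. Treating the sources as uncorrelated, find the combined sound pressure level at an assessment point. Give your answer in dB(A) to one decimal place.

Apply inverse-square spreading to bring every level to the receiver, then sum 10^(L/10).
hydraulic press: 91.8 − 20·log₁₀(22.3/1.6) = 91.8 − 22.88 = 68.92 dB(A).
chiller: 92.6 − 20·log₁₀(11.5/1.6) = 92.6 − 17.13 = 75.47 dB(A).
Σ 10^(L/10) = 4.302e+07 → L_total = 10·log₁₀(4.302e+07) = 76.34 dB(A).

76.3 dB(A)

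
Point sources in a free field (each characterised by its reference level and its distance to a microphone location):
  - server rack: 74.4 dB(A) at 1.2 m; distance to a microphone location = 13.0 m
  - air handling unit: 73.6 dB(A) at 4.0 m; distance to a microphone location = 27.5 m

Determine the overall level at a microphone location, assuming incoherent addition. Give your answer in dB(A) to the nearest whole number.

First find each source's level at the receiver (point-source: −20·log₁₀(r/r_ref)), then combine on an intensity basis.
server rack: 74.4 − 20·log₁₀(13.0/1.2) = 74.4 − 20.70 = 53.70 dB(A).
air handling unit: 73.6 − 20·log₁₀(27.5/4.0) = 73.6 − 16.75 = 56.85 dB(A).
Σ 10^(L/10) = 7.194e+05 → L_total = 10·log₁₀(7.194e+05) = 58.57 dB(A).

59 dB(A)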